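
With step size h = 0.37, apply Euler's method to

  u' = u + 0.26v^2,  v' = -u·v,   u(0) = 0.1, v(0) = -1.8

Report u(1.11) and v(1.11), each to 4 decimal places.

1.4392, -0.9622

Euler on (u,v): u_{n+1} = u_n + h·u', v_{n+1} = v_n + h·v'.
0.000000: (0.100000, -1.800000); f=(0.942400, 0.180000) → (0.448688, -1.733400)
0.370000: (0.448688, -1.733400); f=(1.229904, 0.777756) → (0.903752, -1.445630)
0.740000: (0.903752, -1.445630); f=(1.447113, 1.306492) → (1.439184, -0.962228)
(u(1.11), v(1.11)) ≈ (1.4392, -0.9622)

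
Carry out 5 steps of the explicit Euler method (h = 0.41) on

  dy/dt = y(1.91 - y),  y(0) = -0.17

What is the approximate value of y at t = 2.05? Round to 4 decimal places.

-8.1793

Euler: y_{n+1} = y_n + h·f(t_n, y_n).
t=0.000000, y=-0.170000: f=-0.353600 → y ← -0.170000 + 0.41·(-0.353600) = -0.314976
t=0.410000, y=-0.314976: f=-0.700814 → y ← -0.314976 + 0.41·(-0.700814) = -0.602310
t=0.820000, y=-0.602310: f=-1.513189 → y ← -0.602310 + 0.41·(-1.513189) = -1.222717
t=1.230000, y=-1.222717: f=-3.830427 → y ← -1.222717 + 0.41·(-3.830427) = -2.793192
t=1.640000, y=-2.793192: f=-13.136919 → y ← -2.793192 + 0.41·(-13.136919) = -8.179329
y(2.05) ≈ -8.1793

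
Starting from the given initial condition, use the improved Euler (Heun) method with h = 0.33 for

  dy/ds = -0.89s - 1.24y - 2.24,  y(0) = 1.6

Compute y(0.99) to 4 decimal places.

Heun: k1 = f(s_n, y_n); k2 = f(s_n + h, y_n + h·k1); y_{n+1} = y_n + (h/2)·(k1 + k2).
s=0.000000, y=1.600000:
  k1 = f(0.000000, 1.600000) = -4.224000
  k2 = f(0.330000, 0.206080) = -2.789239
  y ← 1.600000 + (0.33/2)·(-4.224000 + (-2.789239)) = 0.442816
s=0.330000, y=0.442816:
  k1 = f(0.330000, 0.442816) = -3.082791
  k2 = f(0.660000, -0.574506) = -2.115013
  y ← 0.442816 + (0.33/2)·(-3.082791 + (-2.115013)) = -0.414822
s=0.660000, y=-0.414822:
  k1 = f(0.660000, -0.414822) = -2.313020
  k2 = f(0.990000, -1.178119) = -1.660233
  y ← -0.414822 + (0.33/2)·(-2.313020 + (-1.660233)) = -1.070409
y(0.99) ≈ -1.0704

-1.0704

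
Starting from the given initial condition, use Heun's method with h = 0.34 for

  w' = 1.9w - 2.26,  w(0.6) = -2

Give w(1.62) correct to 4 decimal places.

Heun: k1 = f(t_n, w_n); k2 = f(t_n + h, w_n + h·k1); w_{n+1} = w_n + (h/2)·(k1 + k2).
t=0.600000, w=-2.000000:
  k1 = f(0.600000, -2.000000) = -6.060000
  k2 = f(0.940000, -4.060400) = -9.974760
  w ← -2.000000 + (0.34/2)·(-6.060000 + (-9.974760)) = -4.725909
t=0.940000, w=-4.725909:
  k1 = f(0.940000, -4.725909) = -11.239227
  k2 = f(1.280000, -8.547247) = -18.499768
  w ← -4.725909 + (0.34/2)·(-11.239227 + (-18.499768)) = -9.781539
t=1.280000, w=-9.781539:
  k1 = f(1.280000, -9.781539) = -20.844923
  k2 = f(1.620000, -16.868812) = -34.310744
  w ← -9.781539 + (0.34/2)·(-20.844923 + (-34.310744)) = -19.158002
w(1.62) ≈ -19.1580

-19.1580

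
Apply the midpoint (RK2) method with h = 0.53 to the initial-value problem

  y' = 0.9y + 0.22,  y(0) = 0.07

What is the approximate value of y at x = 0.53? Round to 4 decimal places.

Midpoint: k1 = f(x_n, y_n); k2 = f(x_n + h/2, y_n + (h/2)·k1); y_{n+1} = y_n + h·k2.
x=0.000000, y=0.070000:
  k1 = f(0.000000, 0.070000) = 0.283000
  k2 = f(0.265000, 0.144995) = 0.350496
  y ← 0.070000 + 0.53·0.350496 = 0.255763
y(0.53) ≈ 0.2558

0.2558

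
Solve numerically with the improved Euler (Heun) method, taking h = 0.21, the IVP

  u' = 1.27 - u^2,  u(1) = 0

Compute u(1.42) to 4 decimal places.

0.4914

Heun: k1 = f(s_n, u_n); k2 = f(s_n + h, u_n + h·k1); u_{n+1} = u_n + (h/2)·(k1 + k2).
s=1.000000, u=0.000000:
  k1 = f(1.000000, 0.000000) = 1.270000
  k2 = f(1.210000, 0.266700) = 1.198871
  u ← 0.000000 + (0.21/2)·(1.270000 + 1.198871) = 0.259231
s=1.210000, u=0.259231:
  k1 = f(1.210000, 0.259231) = 1.202799
  k2 = f(1.420000, 0.511819) = 1.008041
  u ← 0.259231 + (0.21/2)·(1.202799 + 1.008041) = 0.491370
u(1.42) ≈ 0.4914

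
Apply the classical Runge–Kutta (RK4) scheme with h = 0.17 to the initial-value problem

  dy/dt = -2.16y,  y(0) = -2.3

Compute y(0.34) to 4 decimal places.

RK4: k1 = f(t_n, y_n); k2 = f(t_n + h/2, y_n + (h/2)·k1); k3 = f(t_n + h/2, y_n + (h/2)·k2); k4 = f(t_n + h, y_n + h·k3); y_{n+1} = y_n + (h/6)·(k1 + 2k2 + 2k3 + k4).
t=0.000000, y=-2.300000:
  k1 = f(0.000000, -2.300000) = 4.968000
  k2 = f(0.085000, -1.877720) = 4.055875
  k3 = f(0.085000, -1.955251) = 4.223341
  k4 = f(0.170000, -1.582032) = 3.417189
  y ← -2.300000 + (0.17/6)·(k1 + 2k2 + 2k3 + k4) = -1.593264
t=0.170000, y=-1.593264:
  k1 = f(0.170000, -1.593264) = 3.441450
  k2 = f(0.255000, -1.300741) = 2.809600
  k3 = f(0.255000, -1.354448) = 2.925608
  k4 = f(0.340000, -1.095911) = 2.367167
  y ← -1.593264 + (0.17/6)·(k1 + 2k2 + 2k3 + k4) = -1.103691
y(0.34) ≈ -1.1037

-1.1037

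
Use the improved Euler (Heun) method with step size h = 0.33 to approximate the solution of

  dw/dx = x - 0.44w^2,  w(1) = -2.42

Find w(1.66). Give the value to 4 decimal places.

-4.4692

Heun: k1 = f(x_n, w_n); k2 = f(x_n + h, w_n + h·k1); w_{n+1} = w_n + (h/2)·(k1 + k2).
x=1.000000, w=-2.420000:
  k1 = f(1.000000, -2.420000) = -1.576816
  k2 = f(1.330000, -2.940349) = -2.474088
  w ← -2.420000 + (0.33/2)·(-1.576816 + (-2.474088)) = -3.088399
x=1.330000, w=-3.088399:
  k1 = f(1.330000, -3.088399) = -2.866812
  k2 = f(1.660000, -4.034447) = -5.501776
  w ← -3.088399 + (0.33/2)·(-2.866812 + (-5.501776)) = -4.469216
w(1.66) ≈ -4.4692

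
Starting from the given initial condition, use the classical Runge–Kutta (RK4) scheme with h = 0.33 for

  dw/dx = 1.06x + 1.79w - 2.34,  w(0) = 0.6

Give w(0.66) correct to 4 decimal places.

-0.6403

RK4: k1 = f(x_n, w_n); k2 = f(x_n + h/2, w_n + (h/2)·k1); k3 = f(x_n + h/2, w_n + (h/2)·k2); k4 = f(x_n + h, w_n + h·k3); w_{n+1} = w_n + (h/6)·(k1 + 2k2 + 2k3 + k4).
x=0.000000, w=0.600000:
  k1 = f(0.000000, 0.600000) = -1.266000
  k2 = f(0.165000, 0.391110) = -1.465013
  k3 = f(0.165000, 0.358273) = -1.523792
  k4 = f(0.330000, 0.097149) = -1.816304
  w ← 0.600000 + (0.33/6)·(k1 + 2k2 + 2k3 + k4) = 0.101705
x=0.330000, w=0.101705:
  k1 = f(0.330000, 0.101705) = -1.808148
  k2 = f(0.495000, -0.196640) = -2.167285
  k3 = f(0.495000, -0.255897) = -2.273356
  k4 = f(0.660000, -0.648503) = -2.801220
  w ← 0.101705 + (0.33/6)·(k1 + 2k2 + 2k3 + k4) = -0.640281
w(0.66) ≈ -0.6403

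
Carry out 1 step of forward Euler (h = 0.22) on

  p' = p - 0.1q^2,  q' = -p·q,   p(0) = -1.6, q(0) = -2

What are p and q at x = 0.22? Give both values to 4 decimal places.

-2.0400, -2.7040

Euler on (p,q): p_{n+1} = p_n + h·p', q_{n+1} = q_n + h·q'.
0.000000: (-1.600000, -2.000000); f=(-2.000000, -3.200000) → (-2.040000, -2.704000)
(p(0.22), q(0.22)) ≈ (-2.0400, -2.7040)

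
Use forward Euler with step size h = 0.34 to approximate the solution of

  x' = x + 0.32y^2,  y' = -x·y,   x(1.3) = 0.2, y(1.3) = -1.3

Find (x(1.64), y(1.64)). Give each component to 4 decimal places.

Euler on (x,y): x_{n+1} = x_n + h·x', y_{n+1} = y_n + h·y'.
1.300000: (0.200000, -1.300000); f=(0.740800, 0.260000) → (0.451872, -1.211600)
(x(1.64), y(1.64)) ≈ (0.4519, -1.2116)

0.4519, -1.2116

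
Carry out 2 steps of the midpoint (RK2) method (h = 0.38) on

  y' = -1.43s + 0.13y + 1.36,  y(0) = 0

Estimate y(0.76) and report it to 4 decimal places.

Midpoint: k1 = f(s_n, y_n); k2 = f(s_n + h/2, y_n + (h/2)·k1); y_{n+1} = y_n + h·k2.
s=0.000000, y=0.000000:
  k1 = f(0.000000, 0.000000) = 1.360000
  k2 = f(0.190000, 0.258400) = 1.121892
  y ← 0.000000 + 0.38·1.121892 = 0.426319
s=0.380000, y=0.426319:
  k1 = f(0.380000, 0.426319) = 0.872021
  k2 = f(0.570000, 0.592003) = 0.621860
  y ← 0.426319 + 0.38·0.621860 = 0.662626
y(0.76) ≈ 0.6626

0.6626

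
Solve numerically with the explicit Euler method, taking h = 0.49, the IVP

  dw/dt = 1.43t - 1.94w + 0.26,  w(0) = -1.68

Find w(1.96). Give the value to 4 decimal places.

Euler: w_{n+1} = w_n + h·f(t_n, w_n).
t=0.000000, w=-1.680000: f=3.519200 → w ← -1.680000 + 0.49·3.519200 = 0.044408
t=0.490000, w=0.044408: f=0.874548 → w ← 0.044408 + 0.49·0.874548 = 0.472937
t=0.980000, w=0.472937: f=0.743903 → w ← 0.472937 + 0.49·0.743903 = 0.837449
t=1.470000, w=0.837449: f=0.737449 → w ← 0.837449 + 0.49·0.737449 = 1.198799
w(1.96) ≈ 1.1988

1.1988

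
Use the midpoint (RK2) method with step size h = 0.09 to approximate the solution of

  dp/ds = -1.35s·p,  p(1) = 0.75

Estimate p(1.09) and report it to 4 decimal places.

0.6606

Midpoint: k1 = f(s_n, p_n); k2 = f(s_n + h/2, p_n + (h/2)·k1); p_{n+1} = p_n + h·k2.
s=1.000000, p=0.750000:
  k1 = f(1.000000, 0.750000) = -1.012500
  k2 = f(1.045000, 0.704438) = -0.993785
  p ← 0.750000 + 0.09·(-0.993785) = 0.660559
p(1.09) ≈ 0.6606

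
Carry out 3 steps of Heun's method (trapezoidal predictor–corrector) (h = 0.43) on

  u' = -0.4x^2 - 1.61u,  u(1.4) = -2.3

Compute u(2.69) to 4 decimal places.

Heun: k1 = f(x_n, u_n); k2 = f(x_n + h, u_n + h·k1); u_{n+1} = u_n + (h/2)·(k1 + k2).
x=1.400000, u=-2.300000:
  k1 = f(1.400000, -2.300000) = 2.919000
  k2 = f(1.830000, -1.044830) = 0.342616
  u ← -2.300000 + (0.43/2)·(2.919000 + 0.342616) = -1.598752
x=1.830000, u=-1.598752:
  k1 = f(1.830000, -1.598752) = 1.234432
  k2 = f(2.260000, -1.067947) = -0.323645
  u ← -1.598752 + (0.43/2)·(1.234432 + (-0.323645)) = -1.402933
x=2.260000, u=-1.402933:
  k1 = f(2.260000, -1.402933) = 0.215683
  k2 = f(2.690000, -1.310190) = -0.785034
  u ← -1.402933 + (0.43/2)·(0.215683 + (-0.785034)) = -1.525344
u(2.69) ≈ -1.5253

-1.5253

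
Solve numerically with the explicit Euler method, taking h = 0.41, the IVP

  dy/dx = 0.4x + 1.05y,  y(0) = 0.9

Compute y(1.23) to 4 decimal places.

Euler: y_{n+1} = y_n + h·f(x_n, y_n).
x=0.000000, y=0.900000: f=0.945000 → y ← 0.900000 + 0.41·0.945000 = 1.287450
x=0.410000, y=1.287450: f=1.515823 → y ← 1.287450 + 0.41·1.515823 = 1.908937
x=0.820000, y=1.908937: f=2.332384 → y ← 1.908937 + 0.41·2.332384 = 2.865215
y(1.23) ≈ 2.8652

2.8652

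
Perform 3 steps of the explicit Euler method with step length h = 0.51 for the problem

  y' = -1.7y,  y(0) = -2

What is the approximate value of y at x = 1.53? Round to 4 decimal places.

-0.0047

Euler: y_{n+1} = y_n + h·f(x_n, y_n).
x=0.000000, y=-2.000000: f=3.400000 → y ← -2.000000 + 0.51·3.400000 = -0.266000
x=0.510000, y=-0.266000: f=0.452200 → y ← -0.266000 + 0.51·0.452200 = -0.035378
x=1.020000, y=-0.035378: f=0.060143 → y ← -0.035378 + 0.51·0.060143 = -0.004705
y(1.53) ≈ -0.0047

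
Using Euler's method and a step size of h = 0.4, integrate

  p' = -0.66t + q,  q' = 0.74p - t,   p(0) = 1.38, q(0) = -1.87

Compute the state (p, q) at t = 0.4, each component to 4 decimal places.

0.6320, -1.4615

Euler on (p,q): p_{n+1} = p_n + h·p', q_{n+1} = q_n + h·q'.
0.000000: (1.380000, -1.870000); f=(-1.870000, 1.021200) → (0.632000, -1.461520)
(p(0.4), q(0.4)) ≈ (0.6320, -1.4615)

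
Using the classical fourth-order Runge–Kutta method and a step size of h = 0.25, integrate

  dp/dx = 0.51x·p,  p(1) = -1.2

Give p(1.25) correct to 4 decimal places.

RK4: k1 = f(x_n, p_n); k2 = f(x_n + h/2, p_n + (h/2)·k1); k3 = f(x_n + h/2, p_n + (h/2)·k2); k4 = f(x_n + h, p_n + h·k3); p_{n+1} = p_n + (h/6)·(k1 + 2k2 + 2k3 + k4).
x=1.000000, p=-1.200000:
  k1 = f(1.000000, -1.200000) = -0.612000
  k2 = f(1.125000, -1.276500) = -0.732392
  k3 = f(1.125000, -1.291549) = -0.741026
  k4 = f(1.250000, -1.385257) = -0.883101
  p ← -1.200000 + (0.25/6)·(k1 + 2k2 + 2k3 + k4) = -1.385081
p(1.25) ≈ -1.3851

-1.3851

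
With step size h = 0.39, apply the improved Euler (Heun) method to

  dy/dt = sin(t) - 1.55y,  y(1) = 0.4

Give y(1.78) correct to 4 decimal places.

0.5488

Heun: k1 = f(t_n, y_n); k2 = f(t_n + h, y_n + h·k1); y_{n+1} = y_n + (h/2)·(k1 + k2).
t=1.000000, y=0.400000:
  k1 = f(1.000000, 0.400000) = 0.221471
  k2 = f(1.390000, 0.486374) = 0.229822
  y ← 0.400000 + (0.39/2)·(0.221471 + 0.229822) = 0.488002
t=1.390000, y=0.488002:
  k1 = f(1.390000, 0.488002) = 0.227298
  k2 = f(1.780000, 0.576648) = 0.084392
  y ← 0.488002 + (0.39/2)·(0.227298 + 0.084392) = 0.548782
y(1.78) ≈ 0.5488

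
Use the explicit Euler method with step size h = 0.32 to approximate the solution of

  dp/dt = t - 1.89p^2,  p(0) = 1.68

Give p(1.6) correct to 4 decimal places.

0.7723

Euler: p_{n+1} = p_n + h·f(t_n, p_n).
t=0.000000, p=1.680000: f=-5.334336 → p ← 1.680000 + 0.32·(-5.334336) = -0.026988
t=0.320000, p=-0.026988: f=0.318623 → p ← -0.026988 + 0.32·0.318623 = 0.074972
t=0.640000, p=0.074972: f=0.629377 → p ← 0.074972 + 0.32·0.629377 = 0.276373
t=0.960000, p=0.276373: f=0.815638 → p ← 0.276373 + 0.32·0.815638 = 0.537377
t=1.280000, p=0.537377: f=0.734217 → p ← 0.537377 + 0.32·0.734217 = 0.772326
p(1.6) ≈ 0.7723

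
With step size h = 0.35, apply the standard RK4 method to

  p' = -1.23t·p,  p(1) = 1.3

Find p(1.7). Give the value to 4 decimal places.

0.4073

RK4: k1 = f(t_n, p_n); k2 = f(t_n + h/2, p_n + (h/2)·k1); k3 = f(t_n + h/2, p_n + (h/2)·k2); k4 = f(t_n + h, p_n + h·k3); p_{n+1} = p_n + (h/6)·(k1 + 2k2 + 2k3 + k4).
t=1.000000, p=1.300000:
  k1 = f(1.000000, 1.300000) = -1.599000
  k2 = f(1.175000, 1.020175) = -1.474408
  k3 = f(1.175000, 1.041979) = -1.505920
  k4 = f(1.350000, 0.772928) = -1.283447
  p ← 1.300000 + (0.35/6)·(k1 + 2k2 + 2k3 + k4) = 0.784152
t=1.350000, p=0.784152:
  k1 = f(1.350000, 0.784152) = -1.302085
  k2 = f(1.525000, 0.556287) = -1.043456
  k3 = f(1.525000, 0.601548) = -1.128353
  k4 = f(1.700000, 0.389229) = -0.813878
  p ← 0.784152 + (0.35/6)·(k1 + 2k2 + 2k3 + k4) = 0.407343
p(1.7) ≈ 0.4073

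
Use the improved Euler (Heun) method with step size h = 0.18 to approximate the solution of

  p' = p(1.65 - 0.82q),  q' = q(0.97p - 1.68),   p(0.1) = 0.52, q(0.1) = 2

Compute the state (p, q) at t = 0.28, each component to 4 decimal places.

Heun on (p,q): k1 = f(t_n, state_n); k2 = f(t_n + h, state_n + h·k1); state_{n+1} = state_n + (h/2)·(k1 + k2).
0.100000: (0.520000, 2.000000)
  k1 = (0.005200, -2.351200)
  predictor → (0.520936, 1.576784)
  k2 = (0.185993, -1.852236)
  → (0.537207, 1.621691)
(p(0.28), q(0.28)) ≈ (0.5372, 1.6217)

0.5372, 1.6217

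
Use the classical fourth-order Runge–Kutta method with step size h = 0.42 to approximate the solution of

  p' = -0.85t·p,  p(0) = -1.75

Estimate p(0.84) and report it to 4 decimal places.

RK4: k1 = f(t_n, p_n); k2 = f(t_n + h/2, p_n + (h/2)·k1); k3 = f(t_n + h/2, p_n + (h/2)·k2); k4 = f(t_n + h, p_n + h·k3); p_{n+1} = p_n + (h/6)·(k1 + 2k2 + 2k3 + k4).
t=0.000000, p=-1.750000:
  k1 = f(0.000000, -1.750000) = 0.000000
  k2 = f(0.210000, -1.750000) = 0.312375
  k3 = f(0.210000, -1.684401) = 0.300666
  k4 = f(0.420000, -1.623720) = 0.579668
  p ← -1.750000 + (0.42/6)·(k1 + 2k2 + 2k3 + k4) = -1.623598
t=0.420000, p=-1.623598:
  k1 = f(0.420000, -1.623598) = 0.579624
  k2 = f(0.630000, -1.501876) = 0.804255
  k3 = f(0.630000, -1.454704) = 0.778994
  k4 = f(0.840000, -1.296420) = 0.925644
  p ← -1.623598 + (0.42/6)·(k1 + 2k2 + 2k3 + k4) = -1.296574
p(0.84) ≈ -1.2966

-1.2966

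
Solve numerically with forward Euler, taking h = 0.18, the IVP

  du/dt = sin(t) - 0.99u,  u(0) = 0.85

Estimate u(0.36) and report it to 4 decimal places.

0.6063

Euler: u_{n+1} = u_n + h·f(t_n, u_n).
t=0.000000, u=0.850000: f=-0.841500 → u ← 0.850000 + 0.18·(-0.841500) = 0.698530
t=0.180000, u=0.698530: f=-0.512515 → u ← 0.698530 + 0.18·(-0.512515) = 0.606277
u(0.36) ≈ 0.6063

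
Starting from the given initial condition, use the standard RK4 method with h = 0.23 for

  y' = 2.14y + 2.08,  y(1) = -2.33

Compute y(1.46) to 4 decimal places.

RK4: k1 = f(s_n, y_n); k2 = f(s_n + h/2, y_n + (h/2)·k1); k3 = f(s_n + h/2, y_n + (h/2)·k2); k4 = f(s_n + h, y_n + h·k3); y_{n+1} = y_n + (h/6)·(k1 + 2k2 + 2k3 + k4).
s=1.000000, y=-2.330000:
  k1 = f(1.000000, -2.330000) = -2.906200
  k2 = f(1.115000, -2.664213) = -3.621416
  k3 = f(1.115000, -2.746463) = -3.797430
  k4 = f(1.230000, -3.203409) = -4.775295
  y ← -2.330000 + (0.23/6)·(k1 + 2k2 + 2k3 + k4) = -3.193236
s=1.230000, y=-3.193236:
  k1 = f(1.230000, -3.193236) = -4.753524
  k2 = f(1.345000, -3.739891) = -5.923366
  k3 = f(1.345000, -3.874423) = -6.211264
  k4 = f(1.460000, -4.621826) = -7.810708
  y ← -3.193236 + (0.23/6)·(k1 + 2k2 + 2k3 + k4) = -4.605186
y(1.46) ≈ -4.6052

-4.6052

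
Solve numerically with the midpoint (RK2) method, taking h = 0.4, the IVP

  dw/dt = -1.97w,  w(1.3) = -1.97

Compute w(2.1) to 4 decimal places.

Midpoint: k1 = f(t_n, w_n); k2 = f(t_n + h/2, w_n + (h/2)·k1); w_{n+1} = w_n + h·k2.
t=1.300000, w=-1.970000:
  k1 = f(1.300000, -1.970000) = 3.880900
  k2 = f(1.500000, -1.193820) = 2.351825
  w ← -1.970000 + 0.4·2.351825 = -1.029270
t=1.700000, w=-1.029270:
  k1 = f(1.700000, -1.029270) = 2.027662
  k2 = f(1.900000, -0.623738) = 1.228763
  w ← -1.029270 + 0.4·1.228763 = -0.537765
w(2.1) ≈ -0.5378

-0.5378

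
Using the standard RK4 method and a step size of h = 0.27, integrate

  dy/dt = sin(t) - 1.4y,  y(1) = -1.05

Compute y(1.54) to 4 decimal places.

-0.1320

RK4: k1 = f(t_n, y_n); k2 = f(t_n + h/2, y_n + (h/2)·k1); k3 = f(t_n + h/2, y_n + (h/2)·k2); k4 = f(t_n + h, y_n + h·k3); y_{n+1} = y_n + (h/6)·(k1 + 2k2 + 2k3 + k4).
t=1.000000, y=-1.050000:
  k1 = f(1.000000, -1.050000) = 2.311471
  k2 = f(1.135000, -0.737951) = 1.939666
  k3 = f(1.135000, -0.788145) = 2.009937
  k4 = f(1.270000, -0.507317) = 1.665345
  y ← -1.050000 + (0.27/6)·(k1 + 2k2 + 2k3 + k4) = -0.515579
t=1.270000, y=-0.515579:
  k1 = f(1.270000, -0.515579) = 1.676911
  k2 = f(1.405000, -0.289196) = 1.391162
  k3 = f(1.405000, -0.327772) = 1.445168
  k4 = f(1.540000, -0.125384) = 1.175063
  y ← -0.515579 + (0.27/6)·(k1 + 2k2 + 2k3 + k4) = -0.131970
y(1.54) ≈ -0.1320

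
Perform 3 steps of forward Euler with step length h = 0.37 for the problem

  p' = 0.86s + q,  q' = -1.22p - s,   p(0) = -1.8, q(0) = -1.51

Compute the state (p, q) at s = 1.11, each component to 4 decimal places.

Euler on (p,q): p_{n+1} = p_n + h·p', q_{n+1} = q_n + h·q'.
0.000000: (-1.800000, -1.510000); f=(-1.510000, 2.196000) → (-2.358700, -0.697480)
0.370000: (-2.358700, -0.697480); f=(-0.379280, 2.507614) → (-2.499034, 0.230337)
0.740000: (-2.499034, 0.230337); f=(0.866737, 2.308821) → (-2.178341, 1.084601)
(p(1.11), q(1.11)) ≈ (-2.1783, 1.0846)

-2.1783, 1.0846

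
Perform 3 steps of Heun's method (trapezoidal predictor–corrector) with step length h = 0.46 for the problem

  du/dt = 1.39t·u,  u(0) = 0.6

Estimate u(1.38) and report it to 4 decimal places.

Heun: k1 = f(t_n, u_n); k2 = f(t_n + h, u_n + h·k1); u_{n+1} = u_n + (h/2)·(k1 + k2).
t=0.000000, u=0.600000:
  k1 = f(0.000000, 0.600000) = 0.000000
  k2 = f(0.460000, 0.600000) = 0.383640
  u ← 0.600000 + (0.46/2)·(0.000000 + 0.383640) = 0.688237
t=0.460000, u=0.688237:
  k1 = f(0.460000, 0.688237) = 0.440059
  k2 = f(0.920000, 0.890664) = 1.138981
  u ← 0.688237 + (0.46/2)·(0.440059 + 1.138981) = 1.051416
t=0.920000, u=1.051416:
  k1 = f(0.920000, 1.051416) = 1.344551
  k2 = f(1.380000, 1.669910) = 3.203222
  u ← 1.051416 + (0.46/2)·(1.344551 + 3.203222) = 2.097404
u(1.38) ≈ 2.0974

2.0974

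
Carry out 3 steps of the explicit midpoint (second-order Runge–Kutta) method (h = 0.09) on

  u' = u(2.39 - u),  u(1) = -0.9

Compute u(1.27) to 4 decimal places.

Midpoint: k1 = f(s_n, u_n); k2 = f(s_n + h/2, u_n + (h/2)·k1); u_{n+1} = u_n + h·k2.
s=1.000000, u=-0.900000:
  k1 = f(1.000000, -0.900000) = -2.961000
  k2 = f(1.045000, -1.033245) = -3.537051
  u ← -0.900000 + 0.09·(-3.537051) = -1.218335
s=1.090000, u=-1.218335:
  k1 = f(1.090000, -1.218335) = -4.396159
  k2 = f(1.135000, -1.416162) = -5.390140
  u ← -1.218335 + 0.09·(-5.390140) = -1.703447
s=1.180000, u=-1.703447:
  k1 = f(1.180000, -1.703447) = -6.972971
  k2 = f(1.225000, -2.017231) = -8.890402
  u ← -1.703447 + 0.09·(-8.890402) = -2.503583
u(1.27) ≈ -2.5036

-2.5036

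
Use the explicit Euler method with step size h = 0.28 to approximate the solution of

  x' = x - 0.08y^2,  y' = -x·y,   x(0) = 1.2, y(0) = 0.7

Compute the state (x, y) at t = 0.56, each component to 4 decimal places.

1.9472, 0.2663

Euler on (x,y): x_{n+1} = x_n + h·x', y_{n+1} = y_n + h·y'.
0.000000: (1.200000, 0.700000); f=(1.160800, -0.840000) → (1.525024, 0.464800)
0.280000: (1.525024, 0.464800); f=(1.507741, -0.708831) → (1.947191, 0.266327)
(x(0.56), y(0.56)) ≈ (1.9472, 0.2663)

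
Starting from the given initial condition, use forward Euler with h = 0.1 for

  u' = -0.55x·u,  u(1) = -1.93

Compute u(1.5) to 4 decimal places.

Euler: u_{n+1} = u_n + h·f(x_n, u_n).
x=1.000000, u=-1.930000: f=1.061500 → u ← -1.930000 + 0.1·1.061500 = -1.823850
x=1.100000, u=-1.823850: f=1.103429 → u ← -1.823850 + 0.1·1.103429 = -1.713507
x=1.200000, u=-1.713507: f=1.130915 → u ← -1.713507 + 0.1·1.130915 = -1.600416
x=1.300000, u=-1.600416: f=1.144297 → u ← -1.600416 + 0.1·1.144297 = -1.485986
x=1.400000, u=-1.485986: f=1.144209 → u ← -1.485986 + 0.1·1.144209 = -1.371565
u(1.5) ≈ -1.3716

-1.3716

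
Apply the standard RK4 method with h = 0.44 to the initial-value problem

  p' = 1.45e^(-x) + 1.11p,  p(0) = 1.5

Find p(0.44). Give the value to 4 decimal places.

RK4: k1 = f(x_n, p_n); k2 = f(x_n + h/2, p_n + (h/2)·k1); k3 = f(x_n + h/2, p_n + (h/2)·k2); k4 = f(x_n + h, p_n + h·k3); p_{n+1} = p_n + (h/6)·(k1 + 2k2 + 2k3 + k4).
x=0.000000, p=1.500000:
  k1 = f(0.000000, 1.500000) = 3.115000
  k2 = f(0.220000, 2.185300) = 3.589335
  k3 = f(0.220000, 2.289654) = 3.705168
  k4 = f(0.440000, 3.130274) = 4.408457
  p ← 1.500000 + (0.44/6)·(k1 + 2k2 + 2k3 + k4) = 3.121581
p(0.44) ≈ 3.1216

3.1216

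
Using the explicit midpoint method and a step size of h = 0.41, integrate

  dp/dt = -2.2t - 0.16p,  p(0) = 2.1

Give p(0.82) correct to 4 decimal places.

1.1262

Midpoint: k1 = f(t_n, p_n); k2 = f(t_n + h/2, p_n + (h/2)·k1); p_{n+1} = p_n + h·k2.
t=0.000000, p=2.100000:
  k1 = f(0.000000, 2.100000) = -0.336000
  k2 = f(0.205000, 2.031120) = -0.775979
  p ← 2.100000 + 0.41·(-0.775979) = 1.781849
t=0.410000, p=1.781849:
  k1 = f(0.410000, 1.781849) = -1.187096
  k2 = f(0.615000, 1.538494) = -1.599159
  p ← 1.781849 + 0.41·(-1.599159) = 1.126193
p(0.82) ≈ 1.1262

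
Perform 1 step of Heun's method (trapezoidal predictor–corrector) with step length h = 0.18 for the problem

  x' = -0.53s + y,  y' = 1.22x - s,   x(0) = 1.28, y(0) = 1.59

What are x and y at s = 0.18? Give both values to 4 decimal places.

Heun on (x,y): k1 = f(s_n, state_n); k2 = f(s_n + h, state_n + h·k1); state_{n+1} = state_n + (h/2)·(k1 + k2).
0.000000: (1.280000, 1.590000)
  k1 = (1.590000, 1.561600)
  predictor → (1.566200, 1.871088)
  k2 = (1.775688, 1.730764)
  → (1.582912, 1.886313)
(x(0.18), y(0.18)) ≈ (1.5829, 1.8863)

1.5829, 1.8863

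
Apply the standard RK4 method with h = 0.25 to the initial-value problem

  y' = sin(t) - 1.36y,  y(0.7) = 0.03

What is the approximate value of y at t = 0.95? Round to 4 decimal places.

0.1776

RK4: k1 = f(t_n, y_n); k2 = f(t_n + h/2, y_n + (h/2)·k1); k3 = f(t_n + h/2, y_n + (h/2)·k2); k4 = f(t_n + h, y_n + h·k3); y_{n+1} = y_n + (h/6)·(k1 + 2k2 + 2k3 + k4).
t=0.700000, y=0.030000:
  k1 = f(0.700000, 0.030000) = 0.603418
  k2 = f(0.825000, 0.105427) = 0.591167
  k3 = f(0.825000, 0.103896) = 0.593249
  k4 = f(0.950000, 0.178312) = 0.570911
  y ← 0.030000 + (0.25/6)·(k1 + 2k2 + 2k3 + k4) = 0.177632
y(0.95) ≈ 0.1776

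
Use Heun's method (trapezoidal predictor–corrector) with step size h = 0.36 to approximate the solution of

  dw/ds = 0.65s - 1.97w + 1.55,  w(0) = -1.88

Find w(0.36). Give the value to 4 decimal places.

Heun: k1 = f(s_n, w_n); k2 = f(s_n + h, w_n + h·k1); w_{n+1} = w_n + (h/2)·(k1 + k2).
s=0.000000, w=-1.880000:
  k1 = f(0.000000, -1.880000) = 5.253600
  k2 = f(0.360000, 0.011296) = 1.761747
  w ← -1.880000 + (0.36/2)·(5.253600 + 1.761747) = -0.617238
w(0.36) ≈ -0.6172

-0.6172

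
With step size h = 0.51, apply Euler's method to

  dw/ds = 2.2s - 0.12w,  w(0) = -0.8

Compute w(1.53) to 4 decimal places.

Euler: w_{n+1} = w_n + h·f(s_n, w_n).
s=0.000000, w=-0.800000: f=0.096000 → w ← -0.800000 + 0.51·0.096000 = -0.751040
s=0.510000, w=-0.751040: f=1.212125 → w ← -0.751040 + 0.51·1.212125 = -0.132856
s=1.020000, w=-0.132856: f=2.259943 → w ← -0.132856 + 0.51·2.259943 = 1.019714
w(1.53) ≈ 1.0197

1.0197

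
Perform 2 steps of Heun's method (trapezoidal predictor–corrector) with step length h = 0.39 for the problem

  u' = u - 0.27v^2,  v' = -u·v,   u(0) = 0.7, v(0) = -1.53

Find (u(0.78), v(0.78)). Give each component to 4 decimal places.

1.0246, -0.8344

Heun on (u,v): k1 = f(s_n, state_n); k2 = f(s_n + h, state_n + h·k1); state_{n+1} = state_n + (h/2)·(k1 + k2).
0.000000: (0.700000, -1.530000)
  k1 = (0.067957, 1.071000)
  predictor → (0.726503, -1.112310)
  k2 = (0.392450, 0.808097)
  → (0.789779, -1.163576)
0.390000: (0.789779, -1.163576)
  k1 = (0.424224, 0.918968)
  predictor → (0.955227, -0.805178)
  k2 = (0.780182, 0.769128)
  → (1.024639, -0.834397)
(u(0.78), v(0.78)) ≈ (1.0246, -0.8344)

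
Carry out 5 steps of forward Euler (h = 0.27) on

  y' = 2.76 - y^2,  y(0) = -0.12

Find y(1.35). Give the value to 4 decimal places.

Euler: y_{n+1} = y_n + h·f(x_n, y_n).
x=0.000000, y=-0.120000: f=2.745600 → y ← -0.120000 + 0.27·2.745600 = 0.621312
x=0.270000, y=0.621312: f=2.373971 → y ← 0.621312 + 0.27·2.373971 = 1.262284
x=0.540000, y=1.262284: f=1.166638 → y ← 1.262284 + 0.27·1.166638 = 1.577277
x=0.810000, y=1.577277: f=0.272198 → y ← 1.577277 + 0.27·0.272198 = 1.650770
x=1.080000, y=1.650770: f=0.034958 → y ← 1.650770 + 0.27·0.034958 = 1.660209
y(1.35) ≈ 1.6602

1.6602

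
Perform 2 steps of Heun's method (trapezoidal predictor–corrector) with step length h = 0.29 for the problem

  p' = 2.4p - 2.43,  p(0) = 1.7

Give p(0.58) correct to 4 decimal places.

Heun: k1 = f(x_n, p_n); k2 = f(x_n + h, p_n + h·k1); p_{n+1} = p_n + (h/2)·(k1 + k2).
x=0.000000, p=1.700000:
  k1 = f(0.000000, 1.700000) = 1.650000
  k2 = f(0.290000, 2.178500) = 2.798400
  p ← 1.700000 + (0.29/2)·(1.650000 + 2.798400) = 2.345018
x=0.290000, p=2.345018:
  k1 = f(0.290000, 2.345018) = 3.198043
  k2 = f(0.580000, 3.272451) = 5.423881
  p ← 2.345018 + (0.29/2)·(3.198043 + 5.423881) = 3.595197
p(0.58) ≈ 3.5952

3.5952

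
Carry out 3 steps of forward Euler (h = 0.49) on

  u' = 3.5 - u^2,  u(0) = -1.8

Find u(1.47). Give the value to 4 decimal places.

-0.4781

Euler: u_{n+1} = u_n + h·f(s_n, u_n).
s=0.000000, u=-1.800000: f=0.260000 → u ← -1.800000 + 0.49·0.260000 = -1.672600
s=0.490000, u=-1.672600: f=0.702409 → u ← -1.672600 + 0.49·0.702409 = -1.328419
s=0.980000, u=-1.328419: f=1.735302 → u ← -1.328419 + 0.49·1.735302 = -0.478122
u(1.47) ≈ -0.4781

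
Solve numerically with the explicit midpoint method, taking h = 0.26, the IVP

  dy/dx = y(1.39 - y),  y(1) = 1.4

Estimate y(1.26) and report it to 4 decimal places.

Midpoint: k1 = f(x_n, y_n); k2 = f(x_n + h/2, y_n + (h/2)·k1); y_{n+1} = y_n + h·k2.
x=1.000000, y=1.400000:
  k1 = f(1.000000, 1.400000) = -0.014000
  k2 = f(1.130000, 1.398180) = -0.011437
  y ← 1.400000 + 0.26·(-0.011437) = 1.397026
y(1.26) ≈ 1.3970

1.3970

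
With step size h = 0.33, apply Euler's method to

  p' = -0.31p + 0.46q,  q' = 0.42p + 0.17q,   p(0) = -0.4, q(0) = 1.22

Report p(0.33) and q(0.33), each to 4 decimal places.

Euler on (p,q): p_{n+1} = p_n + h·p', q_{n+1} = q_n + h·q'.
0.000000: (-0.400000, 1.220000); f=(0.685200, 0.039400) → (-0.173884, 1.233002)
(p(0.33), q(0.33)) ≈ (-0.1739, 1.2330)

-0.1739, 1.2330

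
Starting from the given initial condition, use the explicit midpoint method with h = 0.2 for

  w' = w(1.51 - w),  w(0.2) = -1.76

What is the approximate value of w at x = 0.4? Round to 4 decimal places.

-3.5563

Midpoint: k1 = f(x_n, w_n); k2 = f(x_n + h/2, w_n + (h/2)·k1); w_{n+1} = w_n + h·k2.
x=0.200000, w=-1.760000:
  k1 = f(0.200000, -1.760000) = -5.755200
  k2 = f(0.300000, -2.335520) = -8.981289
  w ← -1.760000 + 0.2·(-8.981289) = -3.556258
w(0.4) ≈ -3.5563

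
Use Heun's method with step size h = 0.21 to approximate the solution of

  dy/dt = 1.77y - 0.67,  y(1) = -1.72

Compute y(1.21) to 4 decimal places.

Heun: k1 = f(t_n, y_n); k2 = f(t_n + h, y_n + h·k1); y_{n+1} = y_n + (h/2)·(k1 + k2).
t=1.000000, y=-1.720000:
  k1 = f(1.000000, -1.720000) = -3.714400
  k2 = f(1.210000, -2.500024) = -5.095042
  y ← -1.720000 + (0.21/2)·(-3.714400 + (-5.095042)) = -2.644991
y(1.21) ≈ -2.6450

-2.6450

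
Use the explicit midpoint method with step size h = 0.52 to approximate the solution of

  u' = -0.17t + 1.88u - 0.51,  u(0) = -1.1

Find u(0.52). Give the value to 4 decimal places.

-3.1188

Midpoint: k1 = f(t_n, u_n); k2 = f(t_n + h/2, u_n + (h/2)·k1); u_{n+1} = u_n + h·k2.
t=0.000000, u=-1.100000:
  k1 = f(0.000000, -1.100000) = -2.578000
  k2 = f(0.260000, -1.770280) = -3.882326
  u ← -1.100000 + 0.52·(-3.882326) = -3.118810
u(0.52) ≈ -3.1188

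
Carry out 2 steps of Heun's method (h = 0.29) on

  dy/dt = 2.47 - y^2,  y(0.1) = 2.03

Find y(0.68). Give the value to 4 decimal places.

1.6860

Heun: k1 = f(t_n, y_n); k2 = f(t_n + h, y_n + h·k1); y_{n+1} = y_n + (h/2)·(k1 + k2).
t=0.100000, y=2.030000:
  k1 = f(0.100000, 2.030000) = -1.650900
  k2 = f(0.390000, 1.551239) = 0.063658
  y ← 2.030000 + (0.29/2)·(-1.650900 + 0.063658) = 1.799850
t=0.390000, y=1.799850:
  k1 = f(0.390000, 1.799850) = -0.769459
  k2 = f(0.680000, 1.576707) = -0.016004
  y ← 1.799850 + (0.29/2)·(-0.769459 + (-0.016004)) = 1.685958
y(0.68) ≈ 1.6860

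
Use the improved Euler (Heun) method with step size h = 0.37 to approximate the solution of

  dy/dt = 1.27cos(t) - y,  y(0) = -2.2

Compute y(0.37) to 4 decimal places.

Heun: k1 = f(t_n, y_n); k2 = f(t_n + h, y_n + h·k1); y_{n+1} = y_n + (h/2)·(k1 + k2).
t=0.000000, y=-2.200000:
  k1 = f(0.000000, -2.200000) = 3.470000
  k2 = f(0.370000, -0.916100) = 2.100156
  y ← -2.200000 + (0.37/2)·(3.470000 + 2.100156) = -1.169521
y(0.37) ≈ -1.1695

-1.1695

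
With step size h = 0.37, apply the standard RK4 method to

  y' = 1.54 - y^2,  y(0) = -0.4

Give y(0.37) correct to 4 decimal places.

RK4: k1 = f(s_n, y_n); k2 = f(s_n + h/2, y_n + (h/2)·k1); k3 = f(s_n + h/2, y_n + (h/2)·k2); k4 = f(s_n + h, y_n + h·k3); y_{n+1} = y_n + (h/6)·(k1 + 2k2 + 2k3 + k4).
s=0.000000, y=-0.400000:
  k1 = f(0.000000, -0.400000) = 1.380000
  k2 = f(0.185000, -0.144700) = 1.519062
  k3 = f(0.185000, -0.118974) = 1.525845
  k4 = f(0.370000, 0.164563) = 1.512919
  y ← -0.400000 + (0.37/6)·(k1 + 2k2 + 2k3 + k4) = 0.153935
y(0.37) ≈ 0.1539

0.1539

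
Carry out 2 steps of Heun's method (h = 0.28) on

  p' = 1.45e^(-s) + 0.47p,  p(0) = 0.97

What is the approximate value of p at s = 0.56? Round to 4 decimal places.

1.9876

Heun: k1 = f(s_n, p_n); k2 = f(s_n + h, p_n + h·k1); p_{n+1} = p_n + (h/2)·(k1 + k2).
s=0.000000, p=0.970000:
  k1 = f(0.000000, 0.970000) = 1.905900
  k2 = f(0.280000, 1.503652) = 1.802603
  p ← 0.970000 + (0.28/2)·(1.905900 + 1.802603) = 1.489190
s=0.280000, p=1.489190:
  k1 = f(0.280000, 1.489190) = 1.795806
  k2 = f(0.560000, 1.992016) = 1.764501
  p ← 1.489190 + (0.28/2)·(1.795806 + 1.764501) = 1.987633
p(0.56) ≈ 1.9876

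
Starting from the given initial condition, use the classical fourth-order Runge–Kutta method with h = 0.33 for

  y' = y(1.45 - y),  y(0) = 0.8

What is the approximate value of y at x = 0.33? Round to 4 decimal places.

0.9644

RK4: k1 = f(x_n, y_n); k2 = f(x_n + h/2, y_n + (h/2)·k1); k3 = f(x_n + h/2, y_n + (h/2)·k2); k4 = f(x_n + h, y_n + h·k3); y_{n+1} = y_n + (h/6)·(k1 + 2k2 + 2k3 + k4).
x=0.000000, y=0.800000:
  k1 = f(0.000000, 0.800000) = 0.520000
  k2 = f(0.165000, 0.885800) = 0.499768
  k3 = f(0.165000, 0.882462) = 0.500831
  k4 = f(0.330000, 0.965274) = 0.467893
  y ← 0.800000 + (0.33/6)·(k1 + 2k2 + 2k3 + k4) = 0.964400
y(0.33) ≈ 0.9644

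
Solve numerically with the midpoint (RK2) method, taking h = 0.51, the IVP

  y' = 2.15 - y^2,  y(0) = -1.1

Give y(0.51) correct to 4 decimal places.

Midpoint: k1 = f(t_n, y_n); k2 = f(t_n + h/2, y_n + (h/2)·k1); y_{n+1} = y_n + h·k2.
t=0.000000, y=-1.100000:
  k1 = f(0.000000, -1.100000) = 0.940000
  k2 = f(0.255000, -0.860300) = 1.409884
  y ← -1.100000 + 0.51·1.409884 = -0.380959
y(0.51) ≈ -0.3810

-0.3810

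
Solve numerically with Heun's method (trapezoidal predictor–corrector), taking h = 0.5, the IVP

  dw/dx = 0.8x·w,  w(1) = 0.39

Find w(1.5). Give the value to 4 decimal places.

Heun: k1 = f(x_n, w_n); k2 = f(x_n + h, w_n + h·k1); w_{n+1} = w_n + (h/2)·(k1 + k2).
x=1.000000, w=0.390000:
  k1 = f(1.000000, 0.390000) = 0.312000
  k2 = f(1.500000, 0.546000) = 0.655200
  w ← 0.390000 + (0.5/2)·(0.312000 + 0.655200) = 0.631800
w(1.5) ≈ 0.6318

0.6318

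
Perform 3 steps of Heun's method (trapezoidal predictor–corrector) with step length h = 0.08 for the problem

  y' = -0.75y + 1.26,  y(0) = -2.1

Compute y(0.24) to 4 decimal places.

Heun: k1 = f(s_n, y_n); k2 = f(s_n + h, y_n + h·k1); y_{n+1} = y_n + (h/2)·(k1 + k2).
s=0.000000, y=-2.100000:
  k1 = f(0.000000, -2.100000) = 2.835000
  k2 = f(0.080000, -1.873200) = 2.664900
  y ← -2.100000 + (0.08/2)·(2.835000 + 2.664900) = -1.880004
s=0.080000, y=-1.880004:
  k1 = f(0.080000, -1.880004) = 2.670003
  k2 = f(0.160000, -1.666404) = 2.509803
  y ← -1.880004 + (0.08/2)·(2.670003 + 2.509803) = -1.672812
s=0.160000, y=-1.672812:
  k1 = f(0.160000, -1.672812) = 2.514609
  k2 = f(0.240000, -1.471643) = 2.363732
  y ← -1.672812 + (0.08/2)·(2.514609 + 2.363732) = -1.477678
y(0.24) ≈ -1.4777

-1.4777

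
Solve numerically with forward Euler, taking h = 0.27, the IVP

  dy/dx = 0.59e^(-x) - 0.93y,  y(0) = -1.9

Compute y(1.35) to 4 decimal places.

Euler: y_{n+1} = y_n + h·f(x_n, y_n).
x=0.000000, y=-1.900000: f=2.357000 → y ← -1.900000 + 0.27·2.357000 = -1.263610
x=0.270000, y=-1.263610: f=1.625551 → y ← -1.263610 + 0.27·1.625551 = -0.824711
x=0.540000, y=-0.824711: f=1.110803 → y ← -0.824711 + 0.27·1.110803 = -0.524794
x=0.810000, y=-0.524794: f=0.750525 → y ← -0.524794 + 0.27·0.750525 = -0.322153
x=1.080000, y=-0.322153: f=0.499963 → y ← -0.322153 + 0.27·0.499963 = -0.187163
y(1.35) ≈ -0.1872

-0.1872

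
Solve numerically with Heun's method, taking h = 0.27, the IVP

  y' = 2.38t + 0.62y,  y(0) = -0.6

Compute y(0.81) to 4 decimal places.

-0.0809

Heun: k1 = f(t_n, y_n); k2 = f(t_n + h, y_n + h·k1); y_{n+1} = y_n + (h/2)·(k1 + k2).
t=0.000000, y=-0.600000:
  k1 = f(0.000000, -0.600000) = -0.372000
  k2 = f(0.270000, -0.700440) = 0.208327
  y ← -0.600000 + (0.27/2)·(-0.372000 + 0.208327) = -0.622096
t=0.270000, y=-0.622096:
  k1 = f(0.270000, -0.622096) = 0.256901
  k2 = f(0.540000, -0.552733) = 0.942506
  y ← -0.622096 + (0.27/2)·(0.256901 + 0.942506) = -0.460176
t=0.540000, y=-0.460176:
  k1 = f(0.540000, -0.460176) = 0.999891
  k2 = f(0.810000, -0.190205) = 1.809873
  y ← -0.460176 + (0.27/2)·(0.999891 + 1.809873) = -0.080858
y(0.81) ≈ -0.0809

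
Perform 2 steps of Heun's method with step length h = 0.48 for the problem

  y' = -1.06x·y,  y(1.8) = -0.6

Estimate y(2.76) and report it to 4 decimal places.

Heun: k1 = f(x_n, y_n); k2 = f(x_n + h, y_n + h·k1); y_{n+1} = y_n + (h/2)·(k1 + k2).
x=1.800000, y=-0.600000:
  k1 = f(1.800000, -0.600000) = 1.144800
  k2 = f(2.280000, -0.050496) = 0.122039
  y ← -0.600000 + (0.48/2)·(1.144800 + 0.122039) = -0.295959
x=2.280000, y=-0.295959:
  k1 = f(2.280000, -0.295959) = 0.715273
  k2 = f(2.760000, 0.047372) = -0.138593
  y ← -0.295959 + (0.48/2)·(0.715273 + (-0.138593)) = -0.157555
y(2.76) ≈ -0.1576

-0.1576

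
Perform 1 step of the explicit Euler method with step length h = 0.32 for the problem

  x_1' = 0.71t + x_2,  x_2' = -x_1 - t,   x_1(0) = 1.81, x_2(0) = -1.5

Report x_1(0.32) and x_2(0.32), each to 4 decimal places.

1.3300, -2.0792

Euler on (x_1,x_2): x_1_{n+1} = x_1_n + h·x_1', x_2_{n+1} = x_2_n + h·x_2'.
0.000000: (1.810000, -1.500000); f=(-1.500000, -1.810000) → (1.330000, -2.079200)
(x_1(0.32), x_2(0.32)) ≈ (1.3300, -2.0792)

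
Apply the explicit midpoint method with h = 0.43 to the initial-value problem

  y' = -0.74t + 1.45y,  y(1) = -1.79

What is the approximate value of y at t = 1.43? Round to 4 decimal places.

Midpoint: k1 = f(t_n, y_n); k2 = f(t_n + h/2, y_n + (h/2)·k1); y_{n+1} = y_n + h·k2.
t=1.000000, y=-1.790000:
  k1 = f(1.000000, -1.790000) = -3.335500
  k2 = f(1.215000, -2.507132) = -4.534442
  y ← -1.790000 + 0.43·(-4.534442) = -3.739810
y(1.43) ≈ -3.7398

-3.7398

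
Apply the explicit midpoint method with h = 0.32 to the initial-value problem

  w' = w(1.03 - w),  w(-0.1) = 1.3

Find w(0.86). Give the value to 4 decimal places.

1.1206

Midpoint: k1 = f(t_n, w_n); k2 = f(t_n + h/2, w_n + (h/2)·k1); w_{n+1} = w_n + h·k2.
t=-0.100000, w=1.300000:
  k1 = f(-0.100000, 1.300000) = -0.351000
  k2 = f(0.060000, 1.243840) = -0.265983
  w ← 1.300000 + 0.32·(-0.265983) = 1.214886
t=0.220000, w=1.214886:
  k1 = f(0.220000, 1.214886) = -0.224615
  k2 = f(0.380000, 1.178947) = -0.175601
  w ← 1.214886 + 0.32·(-0.175601) = 1.158693
t=0.540000, w=1.158693:
  k1 = f(0.540000, 1.158693) = -0.149116
  k2 = f(0.700000, 1.134835) = -0.118970
  w ← 1.158693 + 0.32·(-0.118970) = 1.120623
w(0.86) ≈ 1.1206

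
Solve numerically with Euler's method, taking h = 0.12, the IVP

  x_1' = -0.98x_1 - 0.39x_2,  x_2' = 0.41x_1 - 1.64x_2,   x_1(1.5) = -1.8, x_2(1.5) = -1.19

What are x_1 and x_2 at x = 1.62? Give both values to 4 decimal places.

Euler on (x_1,x_2): x_1_{n+1} = x_1_n + h·x_1', x_2_{n+1} = x_2_n + h·x_2'.
1.500000: (-1.800000, -1.190000); f=(2.228100, 1.213600) → (-1.532628, -1.044368)
(x_1(1.62), x_2(1.62)) ≈ (-1.5326, -1.0444)

-1.5326, -1.0444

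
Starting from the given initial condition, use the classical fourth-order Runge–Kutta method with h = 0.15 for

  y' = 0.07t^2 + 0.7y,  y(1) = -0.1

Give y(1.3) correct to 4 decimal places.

-0.0926

RK4: k1 = f(t_n, y_n); k2 = f(t_n + h/2, y_n + (h/2)·k1); k3 = f(t_n + h/2, y_n + (h/2)·k2); k4 = f(t_n + h, y_n + h·k3); y_{n+1} = y_n + (h/6)·(k1 + 2k2 + 2k3 + k4).
t=1.000000, y=-0.100000:
  k1 = f(1.000000, -0.100000) = 0.000000
  k2 = f(1.075000, -0.100000) = 0.010894
  k3 = f(1.075000, -0.099183) = 0.011466
  k4 = f(1.150000, -0.098280) = 0.023779
  y ← -0.100000 + (0.15/6)·(k1 + 2k2 + 2k3 + k4) = -0.098288
t=1.150000, y=-0.098288:
  k1 = f(1.150000, -0.098288) = 0.023774
  k2 = f(1.225000, -0.096505) = 0.037491
  k3 = f(1.225000, -0.095476) = 0.038211
  k4 = f(1.300000, -0.092556) = 0.053511
  y ← -0.098288 + (0.15/6)·(k1 + 2k2 + 2k3 + k4) = -0.092570
y(1.3) ≈ -0.0926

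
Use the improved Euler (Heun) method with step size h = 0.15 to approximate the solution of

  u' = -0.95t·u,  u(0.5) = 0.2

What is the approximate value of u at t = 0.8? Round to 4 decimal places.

Heun: k1 = f(t_n, u_n); k2 = f(t_n + h, u_n + h·k1); u_{n+1} = u_n + (h/2)·(k1 + k2).
t=0.500000, u=0.200000:
  k1 = f(0.500000, 0.200000) = -0.095000
  k2 = f(0.650000, 0.185750) = -0.114701
  u ← 0.200000 + (0.15/2)·(-0.095000 + (-0.114701)) = 0.184272
t=0.650000, u=0.184272:
  k1 = f(0.650000, 0.184272) = -0.113788
  k2 = f(0.800000, 0.167204) = -0.127075
  u ← 0.184272 + (0.15/2)·(-0.113788 + (-0.127075)) = 0.166208
u(0.8) ≈ 0.1662

0.1662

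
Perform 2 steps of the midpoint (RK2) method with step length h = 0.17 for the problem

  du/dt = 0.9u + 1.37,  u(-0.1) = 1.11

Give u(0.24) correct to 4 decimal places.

2.0485

Midpoint: k1 = f(t_n, u_n); k2 = f(t_n + h/2, u_n + (h/2)·k1); u_{n+1} = u_n + h·k2.
t=-0.100000, u=1.110000:
  k1 = f(-0.100000, 1.110000) = 2.369000
  k2 = f(-0.015000, 1.311365) = 2.550229
  u ← 1.110000 + 0.17·2.550229 = 1.543539
t=0.070000, u=1.543539:
  k1 = f(0.070000, 1.543539) = 2.759185
  k2 = f(0.155000, 1.778070) = 2.970263
  u ← 1.543539 + 0.17·2.970263 = 2.048483
u(0.24) ≈ 2.0485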